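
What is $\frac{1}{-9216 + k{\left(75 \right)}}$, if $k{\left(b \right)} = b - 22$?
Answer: $- \frac{1}{9163} \approx -0.00010913$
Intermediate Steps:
$k{\left(b \right)} = -22 + b$
$\frac{1}{-9216 + k{\left(75 \right)}} = \frac{1}{-9216 + \left(-22 + 75\right)} = \frac{1}{-9216 + 53} = \frac{1}{-9163} = - \frac{1}{9163}$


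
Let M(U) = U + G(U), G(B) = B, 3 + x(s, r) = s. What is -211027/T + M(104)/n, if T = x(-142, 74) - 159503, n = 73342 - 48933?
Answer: 5184164827/3896848032 ≈ 1.3303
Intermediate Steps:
x(s, r) = -3 + s
n = 24409
M(U) = 2*U (M(U) = U + U = 2*U)
T = -159648 (T = (-3 - 142) - 159503 = -145 - 159503 = -159648)
-211027/T + M(104)/n = -211027/(-159648) + (2*104)/24409 = -211027*(-1/159648) + 208*(1/24409) = 211027/159648 + 208/24409 = 5184164827/3896848032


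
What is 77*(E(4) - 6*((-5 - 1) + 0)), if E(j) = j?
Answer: 3080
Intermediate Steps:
77*(E(4) - 6*((-5 - 1) + 0)) = 77*(4 - 6*((-5 - 1) + 0)) = 77*(4 - 6*(-6 + 0)) = 77*(4 - 6*(-6)) = 77*(4 + 36) = 77*40 = 3080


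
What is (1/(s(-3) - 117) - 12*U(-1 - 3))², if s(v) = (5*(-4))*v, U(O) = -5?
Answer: 11689561/3249 ≈ 3597.9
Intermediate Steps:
s(v) = -20*v
(1/(s(-3) - 117) - 12*U(-1 - 3))² = (1/(-20*(-3) - 117) - 12*(-5))² = (1/(60 - 117) + 60)² = (1/(-57) + 60)² = (-1/57 + 60)² = (3419/57)² = 11689561/3249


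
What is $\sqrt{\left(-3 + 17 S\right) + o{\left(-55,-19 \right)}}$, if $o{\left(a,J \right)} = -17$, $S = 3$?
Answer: $\sqrt{31} \approx 5.5678$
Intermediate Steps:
$\sqrt{\left(-3 + 17 S\right) + o{\left(-55,-19 \right)}} = \sqrt{\left(-3 + 17 \cdot 3\right) - 17} = \sqrt{\left(-3 + 51\right) - 17} = \sqrt{48 - 17} = \sqrt{31}$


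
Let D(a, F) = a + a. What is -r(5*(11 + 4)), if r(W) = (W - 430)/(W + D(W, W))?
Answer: 71/45 ≈ 1.5778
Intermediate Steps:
D(a, F) = 2*a
r(W) = (-430 + W)/(3*W) (r(W) = (W - 430)/(W + 2*W) = (-430 + W)/((3*W)) = (-430 + W)*(1/(3*W)) = (-430 + W)/(3*W))
-r(5*(11 + 4)) = -(-430 + 5*(11 + 4))/(3*(5*(11 + 4))) = -(-430 + 5*15)/(3*(5*15)) = -(-430 + 75)/(3*75) = -(-355)/(3*75) = -1*(-71/45) = 71/45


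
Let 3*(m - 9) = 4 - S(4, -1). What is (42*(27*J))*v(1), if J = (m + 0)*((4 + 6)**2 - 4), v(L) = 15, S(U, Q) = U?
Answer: 14696640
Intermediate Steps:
m = 9 (m = 9 + (4 - 1*4)/3 = 9 + (4 - 4)/3 = 9 + (1/3)*0 = 9 + 0 = 9)
J = 864 (J = (9 + 0)*((4 + 6)**2 - 4) = 9*(10**2 - 4) = 9*(100 - 4) = 9*96 = 864)
(42*(27*J))*v(1) = (42*(27*864))*15 = (42*23328)*15 = 979776*15 = 14696640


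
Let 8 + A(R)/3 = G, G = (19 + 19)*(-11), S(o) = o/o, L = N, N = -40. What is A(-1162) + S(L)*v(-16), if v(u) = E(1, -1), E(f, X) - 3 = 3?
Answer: -1272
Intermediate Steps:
E(f, X) = 6 (E(f, X) = 3 + 3 = 6)
v(u) = 6
L = -40
S(o) = 1
G = -418 (G = 38*(-11) = -418)
A(R) = -1278 (A(R) = -24 + 3*(-418) = -24 - 1254 = -1278)
A(-1162) + S(L)*v(-16) = -1278 + 1*6 = -1278 + 6 = -1272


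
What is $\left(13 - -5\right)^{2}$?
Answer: $324$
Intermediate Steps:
$\left(13 - -5\right)^{2} = \left(13 + \left(-2 + 7\right)\right)^{2} = \left(13 + 5\right)^{2} = 18^{2} = 324$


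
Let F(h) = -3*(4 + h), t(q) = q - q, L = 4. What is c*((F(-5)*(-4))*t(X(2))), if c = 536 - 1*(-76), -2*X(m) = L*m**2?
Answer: 0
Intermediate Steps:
X(m) = -2*m**2
t(q) = 0
c = 612 (c = 536 + 76 = 612)
F(h) = -12 - 3*h
c*((F(-5)*(-4))*t(X(2))) = 612*(((-12 - 3*(-5))*(-4))*0) = 612*(((-12 + 15)*(-4))*0) = 612*((3*(-4))*0) = 612*(-12*0) = 612*0 = 0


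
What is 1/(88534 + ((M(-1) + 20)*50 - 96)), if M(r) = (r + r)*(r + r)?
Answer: 1/89638 ≈ 1.1156e-5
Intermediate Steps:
M(r) = 4*r² (M(r) = (2*r)*(2*r) = 4*r²)
1/(88534 + ((M(-1) + 20)*50 - 96)) = 1/(88534 + ((4*(-1)² + 20)*50 - 96)) = 1/(88534 + ((4*1 + 20)*50 - 96)) = 1/(88534 + ((4 + 20)*50 - 96)) = 1/(88534 + (24*50 - 96)) = 1/(88534 + (1200 - 96)) = 1/(88534 + 1104) = 1/89638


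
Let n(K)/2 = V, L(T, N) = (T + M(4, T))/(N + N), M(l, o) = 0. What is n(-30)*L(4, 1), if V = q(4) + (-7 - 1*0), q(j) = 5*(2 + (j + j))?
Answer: 172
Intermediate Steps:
q(j) = 10 + 10*j (q(j) = 5*(2 + 2*j) = 10 + 10*j)
L(T, N) = T/(2*N) (L(T, N) = (T + 0)/(N + N) = T/((2*N)) = T*(1/(2*N)) = T/(2*N))
V = 43 (V = (10 + 10*4) + (-7 - 1*0) = (10 + 40) + (-7 + 0) = 50 - 7 = 43)
n(K) = 86 (n(K) = 2*43 = 86)
n(-30)*L(4, 1) = 86*((½)*4/1) = 86*((½)*4*1) = 86*2 = 172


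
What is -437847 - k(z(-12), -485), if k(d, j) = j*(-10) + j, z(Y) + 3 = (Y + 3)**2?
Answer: -442212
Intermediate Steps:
z(Y) = -3 + (3 + Y)**2 (z(Y) = -3 + (Y + 3)**2 = -3 + (3 + Y)**2)
k(d, j) = -9*j (k(d, j) = -10*j + j = -9*j)
-437847 - k(z(-12), -485) = -437847 - (-9)*(-485) = -437847 - 1*4365 = -437847 - 4365 = -442212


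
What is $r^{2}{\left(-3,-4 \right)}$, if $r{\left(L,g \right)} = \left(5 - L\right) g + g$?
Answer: $1296$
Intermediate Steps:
$r{\left(L,g \right)} = g + g \left(5 - L\right)$ ($r{\left(L,g \right)} = g \left(5 - L\right) + g = g + g \left(5 - L\right)$)
$r^{2}{\left(-3,-4 \right)} = \left(- 4 \left(6 - -3\right)\right)^{2} = \left(- 4 \left(6 + 3\right)\right)^{2} = \left(\left(-4\right) 9\right)^{2} = \left(-36\right)^{2} = 1296$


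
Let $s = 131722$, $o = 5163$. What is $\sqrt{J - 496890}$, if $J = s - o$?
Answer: $i \sqrt{370331} \approx 608.55 i$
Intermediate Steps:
$J = 126559$ ($J = 131722 - 5163 = 126559$)
$\sqrt{J - 496890} = \sqrt{126559 - 496890} = \sqrt{-370331} = i \sqrt{370331}$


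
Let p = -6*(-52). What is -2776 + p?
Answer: -2464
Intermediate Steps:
p = 312
-2776 + p = -2776 + 312 = -2464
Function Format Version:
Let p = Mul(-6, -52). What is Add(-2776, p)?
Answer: -2464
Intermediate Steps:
p = 312
Add(-2776, p) = Add(-2776, 312) = -2464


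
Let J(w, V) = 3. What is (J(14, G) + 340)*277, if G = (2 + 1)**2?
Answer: 95011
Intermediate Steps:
G = 9 (G = 3**2 = 9)
(J(14, G) + 340)*277 = (3 + 340)*277 = 343*277 = 95011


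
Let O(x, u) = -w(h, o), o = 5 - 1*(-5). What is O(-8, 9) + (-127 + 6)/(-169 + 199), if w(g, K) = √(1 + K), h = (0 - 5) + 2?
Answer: -121/30 - √11 ≈ -7.3500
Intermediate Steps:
h = -3 (h = -5 + 2 = -3)
o = 10 (o = 5 + 5 = 10)
O(x, u) = -√11 (O(x, u) = -√(1 + 10) = -√11)
O(-8, 9) + (-127 + 6)/(-169 + 199) = -√11 + (-127 + 6)/(-169 + 199) = -√11 - 121/30 = -121/30 - √11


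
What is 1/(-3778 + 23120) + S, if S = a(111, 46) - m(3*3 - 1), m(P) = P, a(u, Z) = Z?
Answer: 734997/19342 ≈ 38.000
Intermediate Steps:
S = 38 (S = 46 - (3*3 - 1) = 46 - (9 - 1) = 46 - 1*8 = 46 - 8 = 38)
1/(-3778 + 23120) + S = 1/(-3778 + 23120) + 38 = 1/19342 + 38 = 734997/19342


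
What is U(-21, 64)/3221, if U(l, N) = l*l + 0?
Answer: 441/3221 ≈ 0.13691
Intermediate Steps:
U(l, N) = l**2 (U(l, N) = l**2 + 0 = l**2)
U(-21, 64)/3221 = (-21)**2/3221 = 441*(1/3221) = 441/3221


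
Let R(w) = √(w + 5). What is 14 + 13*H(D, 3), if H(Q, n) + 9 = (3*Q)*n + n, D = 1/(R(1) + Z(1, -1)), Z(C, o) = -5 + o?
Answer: -437/5 - 39*√6/10 ≈ -96.953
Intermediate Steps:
R(w) = √(5 + w)
D = 1/(-6 + √6) (D = 1/(√(5 + 1) + (-5 - 1)) = 1/(√6 - 6) = 1/(-6 + √6) ≈ -0.28165)
H(Q, n) = -9 + n + 3*Q*n (H(Q, n) = -9 + ((3*Q)*n + n) = -9 + (3*Q*n + n) = -9 + (n + 3*Q*n) = -9 + n + 3*Q*n)
14 + 13*H(D, 3) = 14 + 13*(-9 + 3 + 3*(-⅕ - √6/30)*3) = 14 + 13*(-9 + 3 + (-9/5 - 3*√6/10)) = 14 + 13*(-39/5 - 3*√6/10) = 14 + (-507/5 - 39*√6/10) = -437/5 - 39*√6/10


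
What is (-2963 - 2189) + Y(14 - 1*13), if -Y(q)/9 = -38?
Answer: -4810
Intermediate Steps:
Y(q) = 342 (Y(q) = -9*(-38) = 342)
(-2963 - 2189) + Y(14 - 1*13) = (-2963 - 2189) + 342 = -5152 + 342 = -4810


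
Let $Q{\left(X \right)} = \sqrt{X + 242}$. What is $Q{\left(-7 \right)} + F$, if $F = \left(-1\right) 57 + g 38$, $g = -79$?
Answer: $-3059 + \sqrt{235} \approx -3043.7$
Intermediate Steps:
$Q{\left(X \right)} = \sqrt{242 + X}$
$F = -3059$ ($F = \left(-1\right) 57 - 3002 = -57 - 3002 = -3059$)
$Q{\left(-7 \right)} + F = \sqrt{242 - 7} - 3059 = \sqrt{235} - 3059 = -3059 + \sqrt{235}$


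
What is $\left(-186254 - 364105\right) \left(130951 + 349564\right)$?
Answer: $-264455754885$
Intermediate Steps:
$\left(-186254 - 364105\right) \left(130951 + 349564\right) = \left(-550359\right) 480515 = -264455754885$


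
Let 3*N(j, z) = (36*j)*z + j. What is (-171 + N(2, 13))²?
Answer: 180625/9 ≈ 20069.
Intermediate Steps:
N(j, z) = j/3 + 12*j*z (N(j, z) = ((36*j)*z + j)/3 = (36*j*z + j)/3 = (j + 36*j*z)/3 = j/3 + 12*j*z)
(-171 + N(2, 13))² = (-171 + (⅓)*2*(1 + 36*13))² = (-171 + (⅓)*2*(1 + 468))² = (-171 + (⅓)*2*469)² = (-171 + 938/3)² = (425/3)² = 180625/9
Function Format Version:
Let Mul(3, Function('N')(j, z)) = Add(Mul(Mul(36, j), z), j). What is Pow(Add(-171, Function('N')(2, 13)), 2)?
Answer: Rational(180625, 9) ≈ 20069.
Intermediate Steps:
Function('N')(j, z) = Add(Mul(Rational(1, 3), j), Mul(12, j, z)) (Function('N')(j, z) = Mul(Rational(1, 3), Add(Mul(Mul(36, j), z), j)) = Mul(Rational(1, 3), Add(Mul(36, j, z), j)) = Mul(Rational(1, 3), Add(j, Mul(36, j, z))) = Add(Mul(Rational(1, 3), j), Mul(12, j, z)))
Pow(Add(-171, Function('N')(2, 13)), 2) = Pow(Add(-171, Mul(Rational(1, 3), 2, Add(1, Mul(36, 13)))), 2) = Pow(Add(-171, Mul(Rational(1, 3), 2, Add(1, 468))), 2) = Pow(Add(-171, Mul(Rational(1, 3), 2, 469)), 2) = Pow(Add(-171, Rational(938, 3)), 2) = Pow(Rational(425, 3), 2) = Rational(180625, 9)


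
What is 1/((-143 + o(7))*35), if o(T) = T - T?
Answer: -1/5005 ≈ -0.00019980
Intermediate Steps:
o(T) = 0
1/((-143 + o(7))*35) = 1/((-143 + 0)*35) = 1/(-143*35) = 1/(-5005) = -1/5005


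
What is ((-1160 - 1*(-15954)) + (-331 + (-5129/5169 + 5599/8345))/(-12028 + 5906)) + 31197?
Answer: 12145057134271339/264074337210 ≈ 45991.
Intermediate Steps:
((-1160 - 1*(-15954)) + (-331 + (-5129/5169 + 5599/8345))/(-12028 + 5906)) + 31197 = ((-1160 + 15954) + (-331 + (-5129*1/5169 + 5599*(1/8345)))/(-6122)) + 31197 = (14794 + (-331 + (-5129/5169 + 5599/8345))*(-1/6122)) + 31197 = (14794 + (-331 - 13860274/43135305)*(-1/6122)) + 31197 = (14794 - 14291646229/43135305*(-1/6122)) + 31197 = (14794 + 14291646229/264074337210) + 31197 = 3906730036330969/264074337210 + 31197 = 12145057134271339/264074337210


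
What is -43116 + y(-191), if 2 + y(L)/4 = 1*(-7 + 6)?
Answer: -43128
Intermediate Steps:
y(L) = -12 (y(L) = -8 + 4*(1*(-7 + 6)) = -8 + 4*(1*(-1)) = -8 + 4*(-1) = -8 - 4 = -12)
-43116 + y(-191) = -43116 - 12 = -43128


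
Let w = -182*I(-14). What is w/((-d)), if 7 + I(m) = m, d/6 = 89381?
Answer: -637/89381 ≈ -0.0071268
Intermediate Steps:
d = 536286 (d = 6*89381 = 536286)
I(m) = -7 + m
w = 3822 (w = -182*(-7 - 14) = -182*(-21) = 3822)
w/((-d)) = 3822/((-1*536286)) = 3822/(-536286) = 3822*(-1/536286) = -637/89381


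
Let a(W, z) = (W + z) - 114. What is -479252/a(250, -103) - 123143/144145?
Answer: -69085843259/4756785 ≈ -14524.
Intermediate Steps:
a(W, z) = -114 + W + z
-479252/a(250, -103) - 123143/144145 = -479252/(-114 + 250 - 103) - 123143/144145 = -479252/33 - 123143*1/144145 = -479252*1/33 - 123143/144145 = -479252/33 - 123143/144145 = -69085843259/4756785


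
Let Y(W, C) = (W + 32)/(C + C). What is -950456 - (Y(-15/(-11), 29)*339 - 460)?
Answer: -606221861/638 ≈ -9.5019e+5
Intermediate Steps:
Y(W, C) = (32 + W)/(2*C) (Y(W, C) = (32 + W)/((2*C)) = (32 + W)*(1/(2*C)) = (32 + W)/(2*C))
-950456 - (Y(-15/(-11), 29)*339 - 460) = -950456 - (((1/2)*(32 - 15/(-11))/29)*339 - 460) = -950456 - (((1/2)*(1/29)*(32 - 15*(-1/11)))*339 - 460) = -950456 - (((1/2)*(1/29)*(32 + 15/11))*339 - 460) = -950456 - (((1/2)*(1/29)*(367/11))*339 - 460) = -950456 - ((367/638)*339 - 460) = -950456 - (124413/638 - 460) = -950456 - 1*(-169067/638) = -950456 + 169067/638 = -606221861/638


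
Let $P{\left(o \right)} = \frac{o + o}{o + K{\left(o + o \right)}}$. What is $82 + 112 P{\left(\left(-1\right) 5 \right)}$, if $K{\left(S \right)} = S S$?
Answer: $\frac{1334}{19} \approx 70.211$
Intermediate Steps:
$K{\left(S \right)} = S^{2}$
$P{\left(o \right)} = \frac{2 o}{o + 4 o^{2}}$ ($P{\left(o \right)} = \frac{o + o}{o + \left(o + o\right)^{2}} = \frac{2 o}{o + \left(2 o\right)^{2}} = \frac{2 o}{o + 4 o^{2}}$)
$82 + 112 P{\left(\left(-1\right) 5 \right)} = 82 + 112 \frac{2}{1 + 4 \left(\left(-1\right) 5\right)} = 82 + 112 \frac{2}{1 + 4 \left(-5\right)} = 82 + 112 \frac{2}{1 - 20} = 82 + 112 \frac{2}{-19} = 82 + 112 \cdot 2 \left(- \frac{1}{19}\right) = 82 + 112 \left(- \frac{2}{19}\right) = 82 - \frac{224}{19} = \frac{1334}{19}$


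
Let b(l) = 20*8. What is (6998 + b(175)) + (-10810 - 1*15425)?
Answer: -19077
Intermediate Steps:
b(l) = 160
(6998 + b(175)) + (-10810 - 1*15425) = (6998 + 160) + (-10810 - 1*15425) = 7158 + (-10810 - 15425) = 7158 - 26235 = -19077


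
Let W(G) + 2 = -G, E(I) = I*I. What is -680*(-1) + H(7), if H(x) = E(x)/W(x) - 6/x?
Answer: 42443/63 ≈ 673.70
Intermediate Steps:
E(I) = I²
W(G) = -2 - G
H(x) = -6/x + x²/(-2 - x) (H(x) = x²/(-2 - x) - 6/x = -6/x + x²/(-2 - x))
-680*(-1) + H(7) = -680*(-1) + (-12 - 1*7³ - 6*7)/(7*(2 + 7)) = -136*(-5) + (⅐)*(-12 - 1*343 - 42)/9 = 680 + (⅐)*(⅑)*(-12 - 343 - 42) = 680 + (⅐)*(⅑)*(-397) = 680 - 397/63 = 42443/63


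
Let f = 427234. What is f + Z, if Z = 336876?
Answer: 764110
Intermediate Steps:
f + Z = 427234 + 336876 = 764110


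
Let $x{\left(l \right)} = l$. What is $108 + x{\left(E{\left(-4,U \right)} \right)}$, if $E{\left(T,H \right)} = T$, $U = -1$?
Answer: $104$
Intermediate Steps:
$108 + x{\left(E{\left(-4,U \right)} \right)} = 108 - 4 = 104$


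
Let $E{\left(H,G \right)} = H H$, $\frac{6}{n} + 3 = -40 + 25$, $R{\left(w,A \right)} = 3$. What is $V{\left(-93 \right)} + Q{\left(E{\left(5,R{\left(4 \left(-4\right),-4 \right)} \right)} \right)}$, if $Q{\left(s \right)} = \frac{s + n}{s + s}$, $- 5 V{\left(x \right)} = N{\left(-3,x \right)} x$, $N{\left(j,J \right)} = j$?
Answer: $- \frac{4148}{75} \approx -55.307$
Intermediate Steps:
$n = - \frac{1}{3}$ ($n = \frac{6}{-3 + \left(-40 + 25\right)} = \frac{6}{-3 - 15} = \frac{6}{-18} = 6 \left(- \frac{1}{18}\right) = - \frac{1}{3} \approx -0.33333$)
$V{\left(x \right)} = \frac{3 x}{5}$ ($V{\left(x \right)} = - \frac{\left(-3\right) x}{5} = \frac{3 x}{5}$)
$E{\left(H,G \right)} = H^{2}$
$Q{\left(s \right)} = \frac{- \frac{1}{3} + s}{2 s}$ ($Q{\left(s \right)} = \frac{s - \frac{1}{3}}{s + s} = \frac{- \frac{1}{3} + s}{2 s}$)
$V{\left(-93 \right)} + Q{\left(E{\left(5,R{\left(4 \left(-4\right),-4 \right)} \right)} \right)} = \frac{3}{5} \left(-93\right) + \frac{-1 + 3 \cdot 5^{2}}{6 \cdot 5^{2}} = - \frac{279}{5} + \frac{-1 + 3 \cdot 25}{6 \cdot 25} = - \frac{279}{5} + \frac{1}{6} \cdot \frac{1}{25} \left(-1 + 75\right) = - \frac{279}{5} + \frac{1}{6} \cdot \frac{1}{25} \cdot 74 = - \frac{279}{5} + \frac{37}{75} = - \frac{4148}{75}$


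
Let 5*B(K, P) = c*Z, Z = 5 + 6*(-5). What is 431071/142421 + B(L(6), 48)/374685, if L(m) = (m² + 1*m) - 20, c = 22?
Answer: 32300034265/10672602477 ≈ 3.0264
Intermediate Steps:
Z = -25 (Z = 5 - 30 = -25)
L(m) = -20 + m + m² (L(m) = (m² + m) - 20 = (m + m²) - 20 = -20 + m + m²)
B(K, P) = -110 (B(K, P) = (22*(-25))/5 = (⅕)*(-550) = -110)
431071/142421 + B(L(6), 48)/374685 = 431071/142421 - 110/374685 = 431071*(1/142421) - 110*1/374685 = 431071/142421 - 22/74937 = 32300034265/10672602477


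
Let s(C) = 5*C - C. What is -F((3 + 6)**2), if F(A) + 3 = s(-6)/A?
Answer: 89/27 ≈ 3.2963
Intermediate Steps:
s(C) = 4*C
F(A) = -3 - 24/A (F(A) = -3 + (4*(-6))/A = -3 - 24/A)
-F((3 + 6)**2) = -(-3 - 24/(3 + 6)**2) = -(-3 - 24/(9**2)) = -(-3 - 24/81) = -(-3 - 24*1/81) = -(-3 - 8/27) = -1*(-89/27) = 89/27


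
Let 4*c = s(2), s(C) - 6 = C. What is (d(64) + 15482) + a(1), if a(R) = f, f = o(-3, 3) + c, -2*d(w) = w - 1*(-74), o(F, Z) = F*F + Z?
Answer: 15427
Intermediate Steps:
s(C) = 6 + C
o(F, Z) = Z + F² (o(F, Z) = F² + Z = Z + F²)
d(w) = -37 - w/2 (d(w) = -(w - 1*(-74))/2 = -(w + 74)/2 = -(74 + w)/2 = -37 - w/2)
c = 2 (c = (6 + 2)/4 = (¼)*8 = 2)
f = 14 (f = (3 + (-3)²) + 2 = (3 + 9) + 2 = 12 + 2 = 14)
a(R) = 14
(d(64) + 15482) + a(1) = ((-37 - ½*64) + 15482) + 14 = ((-37 - 32) + 15482) + 14 = (-69 + 15482) + 14 = 15413 + 14 = 15427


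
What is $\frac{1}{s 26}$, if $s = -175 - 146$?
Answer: $- \frac{1}{8346} \approx -0.00011982$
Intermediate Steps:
$s = -321$ ($s = -175 - 146 = -321$)
$\frac{1}{s 26} = \frac{1}{\left(-321\right) 26} = \frac{1}{-8346} = - \frac{1}{8346}$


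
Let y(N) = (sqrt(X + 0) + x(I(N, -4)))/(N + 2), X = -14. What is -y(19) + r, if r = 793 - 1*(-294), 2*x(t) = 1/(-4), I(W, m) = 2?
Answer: 182617/168 - I*sqrt(14)/21 ≈ 1087.0 - 0.17817*I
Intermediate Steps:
x(t) = -1/8 (x(t) = (1/2)/(-4) = (1/2)*(-1/4) = -1/8)
r = 1087 (r = 793 + 294 = 1087)
y(N) = (-1/8 + I*sqrt(14))/(2 + N) (y(N) = (sqrt(-14 + 0) - 1/8)/(N + 2) = (sqrt(-14) - 1/8)/(2 + N) = (I*sqrt(14) - 1/8)/(2 + N) = (-1/8 + I*sqrt(14))/(2 + N))
-y(19) + r = -(-1/8 + I*sqrt(14))/(2 + 19) + 1087 = -(-1/8 + I*sqrt(14))/21 + 1087 = -(-1/168 + I*sqrt(14)/21) + 1087 = (1/168 - I*sqrt(14)/21) + 1087 = 182617/168 - I*sqrt(14)/21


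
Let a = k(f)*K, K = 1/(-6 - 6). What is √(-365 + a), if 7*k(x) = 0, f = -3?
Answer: I*√365 ≈ 19.105*I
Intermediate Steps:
k(x) = 0 (k(x) = (⅐)*0 = 0)
K = -1/12 (K = 1/(-12) = -1/12 ≈ -0.083333)
a = 0 (a = 0*(-1/12) = 0)
√(-365 + a) = √(-365 + 0) = √(-365) = I*√365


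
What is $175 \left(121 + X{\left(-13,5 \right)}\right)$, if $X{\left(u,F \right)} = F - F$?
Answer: $21175$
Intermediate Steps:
$X{\left(u,F \right)} = 0$
$175 \left(121 + X{\left(-13,5 \right)}\right) = 175 \left(121 + 0\right) = 175 \cdot 121 = 21175$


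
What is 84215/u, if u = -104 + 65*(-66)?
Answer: -84215/4394 ≈ -19.166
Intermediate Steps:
u = -4394 (u = -104 - 4290 = -4394)
84215/u = 84215/(-4394) = 84215*(-1/4394) = -84215/4394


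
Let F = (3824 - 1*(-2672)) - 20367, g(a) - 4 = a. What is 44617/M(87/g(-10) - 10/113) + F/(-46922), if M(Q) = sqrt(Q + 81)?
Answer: 13871/46922 + 44617*sqrt(3392034)/15009 ≈ 5475.2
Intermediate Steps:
g(a) = 4 + a
M(Q) = sqrt(81 + Q)
F = -13871 (F = (3824 + 2672) - 20367 = 6496 - 20367 = -13871)
44617/M(87/g(-10) - 10/113) + F/(-46922) = 44617/(sqrt(81 + (87/(4 - 10) - 10/113))) - 13871/(-46922) = 44617/(sqrt(81 + (87/(-6) - 10*1/113))) - 13871*(-1/46922) = 44617/(sqrt(81 + (87*(-1/6) - 10/113))) + 13871/46922 = 44617/(sqrt(81 + (-29/2 - 10/113))) + 13871/46922 = 44617/(sqrt(81 - 3297/226)) + 13871/46922 = 44617/(sqrt(15009/226)) + 13871/46922 = 44617/((sqrt(3392034)/226)) + 13871/46922 = 44617*(sqrt(3392034)/15009) + 13871/46922 = 44617*sqrt(3392034)/15009 + 13871/46922 = 13871/46922 + 44617*sqrt(3392034)/15009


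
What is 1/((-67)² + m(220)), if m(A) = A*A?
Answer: 1/52889 ≈ 1.8908e-5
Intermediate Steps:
m(A) = A²
1/((-67)² + m(220)) = 1/((-67)² + 220²) = 1/(4489 + 48400) = 1/52889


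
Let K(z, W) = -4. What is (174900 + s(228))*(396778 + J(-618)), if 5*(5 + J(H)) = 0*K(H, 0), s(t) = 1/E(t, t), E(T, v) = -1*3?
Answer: 208186396327/3 ≈ 6.9395e+10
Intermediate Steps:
E(T, v) = -3
s(t) = -1/3 (s(t) = 1/(-3) = -1/3)
J(H) = -5 (J(H) = -5 + (0*(-4))/5 = -5 + (1/5)*0 = -5 + 0 = -5)
(174900 + s(228))*(396778 + J(-618)) = (174900 - 1/3)*(396778 - 5) = (524699/3)*396773 = 208186396327/3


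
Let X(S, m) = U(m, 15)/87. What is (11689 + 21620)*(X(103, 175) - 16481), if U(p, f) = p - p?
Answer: -548965629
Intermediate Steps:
U(p, f) = 0
X(S, m) = 0 (X(S, m) = 0/87 = 0*(1/87) = 0)
(11689 + 21620)*(X(103, 175) - 16481) = (11689 + 21620)*(0 - 16481) = 33309*(-16481) = -548965629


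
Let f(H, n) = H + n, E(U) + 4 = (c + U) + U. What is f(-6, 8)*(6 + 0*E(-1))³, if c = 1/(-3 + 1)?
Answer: 432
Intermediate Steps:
c = -½ (c = 1/(-2) = -½ ≈ -0.50000)
E(U) = -9/2 + 2*U (E(U) = -4 + ((-½ + U) + U) = -4 + (-½ + 2*U) = -9/2 + 2*U)
f(-6, 8)*(6 + 0*E(-1))³ = (-6 + 8)*(6 + 0*(-9/2 + 2*(-1)))³ = 2*(6 + 0*(-9/2 - 2))³ = 2*(6 + 0*(-13/2))³ = 2*(6 + 0)³ = 2*6³ = 2*216 = 432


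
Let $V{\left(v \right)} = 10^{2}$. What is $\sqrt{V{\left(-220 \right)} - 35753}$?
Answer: $i \sqrt{35653} \approx 188.82 i$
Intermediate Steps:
$V{\left(v \right)} = 100$
$\sqrt{V{\left(-220 \right)} - 35753} = \sqrt{100 - 35753} = \sqrt{-35653} = i \sqrt{35653}$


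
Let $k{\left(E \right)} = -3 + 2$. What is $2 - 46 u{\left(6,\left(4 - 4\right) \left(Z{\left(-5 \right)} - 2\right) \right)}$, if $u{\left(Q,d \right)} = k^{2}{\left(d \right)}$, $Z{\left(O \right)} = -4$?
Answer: $-44$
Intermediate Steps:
$k{\left(E \right)} = -1$
$u{\left(Q,d \right)} = 1$ ($u{\left(Q,d \right)} = \left(-1\right)^{2} = 1$)
$2 - 46 u{\left(6,\left(4 - 4\right) \left(Z{\left(-5 \right)} - 2\right) \right)} = 2 - 46 = -44$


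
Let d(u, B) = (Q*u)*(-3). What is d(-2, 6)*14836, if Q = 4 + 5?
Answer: 801144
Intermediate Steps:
Q = 9
d(u, B) = -27*u (d(u, B) = (9*u)*(-3) = -27*u)
d(-2, 6)*14836 = -27*(-2)*14836 = 54*14836 = 801144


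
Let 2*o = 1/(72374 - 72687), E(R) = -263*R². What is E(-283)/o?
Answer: 13185692782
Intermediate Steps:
o = -1/626 (o = 1/(2*(72374 - 72687)) = (½)/(-313) = (½)*(-1/313) = -1/626 ≈ -0.0015974)
E(-283)/o = (-263*(-283)²)/(-1/626) = -263*80089*(-626) = -21063407*(-626) = 13185692782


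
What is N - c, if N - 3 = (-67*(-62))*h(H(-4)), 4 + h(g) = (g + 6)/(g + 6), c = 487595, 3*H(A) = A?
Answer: -500054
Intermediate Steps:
H(A) = A/3
h(g) = -3 (h(g) = -4 + (g + 6)/(g + 6) = -4 + (6 + g)/(6 + g) = -4 + 1 = -3)
N = -12459 (N = 3 - 67*(-62)*(-3) = 3 + 4154*(-3) = 3 - 12462 = -12459)
N - c = -12459 - 1*487595 = -12459 - 487595 = -500054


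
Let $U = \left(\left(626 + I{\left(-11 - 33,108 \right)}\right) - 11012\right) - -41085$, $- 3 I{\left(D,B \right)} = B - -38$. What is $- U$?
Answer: $- \frac{91951}{3} \approx -30650.0$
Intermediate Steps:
$I{\left(D,B \right)} = - \frac{38}{3} - \frac{B}{3}$ ($I{\left(D,B \right)} = - \frac{B - -38}{3} = - \frac{B + 38}{3} = - \frac{38 + B}{3} = - \frac{38}{3} - \frac{B}{3}$)
$U = \frac{91951}{3}$ ($U = \left(\left(626 - \frac{146}{3}\right) - 11012\right) - -41085 = \left(\left(626 - \frac{146}{3}\right) - 11012\right) + 41085 = \left(\frac{1732}{3} - 11012\right) + 41085 = - \frac{31304}{3} + 41085 = \frac{91951}{3} \approx 30650.0$)
$- U = \left(-1\right) \frac{91951}{3} = - \frac{91951}{3}$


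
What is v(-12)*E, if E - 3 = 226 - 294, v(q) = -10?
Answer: 650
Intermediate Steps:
E = -65 (E = 3 + (226 - 294) = 3 - 68 = -65)
v(-12)*E = -10*(-65) = 650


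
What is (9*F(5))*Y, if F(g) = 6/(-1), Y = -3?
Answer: 162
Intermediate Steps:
F(g) = -6 (F(g) = 6*(-1) = -6)
(9*F(5))*Y = (9*(-6))*(-3) = -54*(-3) = 162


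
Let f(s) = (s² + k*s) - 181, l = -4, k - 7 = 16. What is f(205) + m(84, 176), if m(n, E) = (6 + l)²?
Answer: 46563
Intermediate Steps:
k = 23 (k = 7 + 16 = 23)
f(s) = -181 + s² + 23*s (f(s) = (s² + 23*s) - 181 = -181 + s² + 23*s)
m(n, E) = 4 (m(n, E) = (6 - 4)² = 2² = 4)
f(205) + m(84, 176) = (-181 + 205² + 23*205) + 4 = (-181 + 42025 + 4715) + 4 = 46559 + 4 = 46563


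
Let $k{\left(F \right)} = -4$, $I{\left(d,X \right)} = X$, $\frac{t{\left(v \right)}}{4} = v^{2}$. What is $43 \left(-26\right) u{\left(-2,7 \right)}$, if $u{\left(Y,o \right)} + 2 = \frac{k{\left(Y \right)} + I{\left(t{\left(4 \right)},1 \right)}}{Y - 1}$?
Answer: $1118$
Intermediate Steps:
$t{\left(v \right)} = 4 v^{2}$
$u{\left(Y,o \right)} = -2 - \frac{3}{-1 + Y}$ ($u{\left(Y,o \right)} = -2 + \frac{-4 + 1}{Y - 1} = -2 - \frac{3}{-1 + Y}$)
$43 \left(-26\right) u{\left(-2,7 \right)} = 43 \left(-26\right) \frac{-1 - -4}{-1 - 2} = - 1118 \frac{-1 + 4}{-3} = - 1118 \left(\left(- \frac{1}{3}\right) 3\right) = \left(-1118\right) \left(-1\right) = 1118$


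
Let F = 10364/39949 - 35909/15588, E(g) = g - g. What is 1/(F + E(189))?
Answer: -622725012/1272974609 ≈ -0.48919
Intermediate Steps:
E(g) = 0
F = -1272974609/622725012 (F = 10364*(1/39949) - 35909*1/15588 = 10364/39949 - 35909/15588 = -1272974609/622725012 ≈ -2.0442)
1/(F + E(189)) = 1/(-1272974609/622725012 + 0) = 1/(-1272974609/622725012) = -622725012/1272974609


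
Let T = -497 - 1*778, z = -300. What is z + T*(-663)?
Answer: 845025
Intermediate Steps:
T = -1275 (T = -497 - 778 = -1275)
z + T*(-663) = -300 - 1275*(-663) = -300 + 845325 = 845025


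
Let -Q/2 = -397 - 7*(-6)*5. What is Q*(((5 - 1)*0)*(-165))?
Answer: 0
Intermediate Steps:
Q = 374 (Q = -2*(-397 - 7*(-6)*5) = -2*(-397 + 42*5) = -2*(-397 + 210) = -2*(-187) = 374)
Q*(((5 - 1)*0)*(-165)) = 374*(((5 - 1)*0)*(-165)) = 374*((4*0)*(-165)) = 374*(0*(-165)) = 374*0 = 0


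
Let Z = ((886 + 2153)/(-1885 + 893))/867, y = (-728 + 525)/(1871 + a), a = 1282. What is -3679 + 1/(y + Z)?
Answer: -226763818651/61391653 ≈ -3693.7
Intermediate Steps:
y = -203/3153 (y = (-728 + 525)/(1871 + 1282) = -203/3153 ≈ -0.064383)
Z = -1013/286688 (Z = (3039/(-992))*(1/867) = (3039*(-1/992))*(1/867) = -3039/992*1/867 = -1013/286688 ≈ -0.0035335)
-3679 + 1/(y + Z) = -3679 + 1/(-203/3153 - 1013/286688) = -3679 + 1/(-61391653/903927264) = -3679 - 903927264/61391653 = -226763818651/61391653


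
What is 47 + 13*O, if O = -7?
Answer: -44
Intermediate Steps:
47 + 13*O = 47 + 13*(-7) = 47 - 91 = -44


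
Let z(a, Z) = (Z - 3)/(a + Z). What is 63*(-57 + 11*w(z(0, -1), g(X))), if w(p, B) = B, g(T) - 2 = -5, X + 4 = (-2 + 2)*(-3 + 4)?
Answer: -5670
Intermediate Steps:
z(a, Z) = (-3 + Z)/(Z + a)
X = -4 (X = -4 + (-2 + 2)*(-3 + 4) = -4 + 0*1 = -4 + 0 = -4)
g(T) = -3 (g(T) = 2 - 5 = -3)
63*(-57 + 11*w(z(0, -1), g(X))) = 63*(-57 + 11*(-3)) = 63*(-57 - 33) = 63*(-90) = -5670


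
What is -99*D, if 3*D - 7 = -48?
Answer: 1353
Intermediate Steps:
D = -41/3 (D = 7/3 + (⅓)*(-48) = 7/3 - 16 = -41/3 ≈ -13.667)
-99*D = -99*(-41/3) = 1353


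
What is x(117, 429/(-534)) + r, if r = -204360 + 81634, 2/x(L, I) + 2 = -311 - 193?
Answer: -31049679/253 ≈ -1.2273e+5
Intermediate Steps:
x(L, I) = -1/253 (x(L, I) = 2/(-2 + (-311 - 193)) = 2/(-2 - 504) = 2/(-506) = 2*(-1/506) = -1/253)
r = -122726
x(117, 429/(-534)) + r = -1/253 - 122726 = -31049679/253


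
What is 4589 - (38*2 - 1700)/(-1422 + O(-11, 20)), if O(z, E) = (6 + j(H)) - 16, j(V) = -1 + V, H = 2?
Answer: 6565235/1431 ≈ 4587.9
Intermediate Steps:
O(z, E) = -9 (O(z, E) = (6 + (-1 + 2)) - 16 = (6 + 1) - 16 = 7 - 16 = -9)
4589 - (38*2 - 1700)/(-1422 + O(-11, 20)) = 4589 - (38*2 - 1700)/(-1422 - 9) = 4589 - (76 - 1700)/(-1431) = 4589 - (-1624)*(-1)/1431 = 4589 - 1*1624/1431 = 4589 - 1624/1431 = 6565235/1431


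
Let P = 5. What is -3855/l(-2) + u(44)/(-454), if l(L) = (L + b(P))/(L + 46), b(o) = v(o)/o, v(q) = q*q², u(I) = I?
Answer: -38504246/5221 ≈ -7374.9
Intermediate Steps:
v(q) = q³
b(o) = o² (b(o) = o³/o = o²)
l(L) = (25 + L)/(46 + L) (l(L) = (L + 5²)/(L + 46) = (L + 25)/(46 + L) = (25 + L)/(46 + L))
-3855/l(-2) + u(44)/(-454) = -3855*(46 - 2)/(25 - 2) + 44/(-454) = -3855/(23/44) + 44*(-1/454) = -3855/((1/44)*23) - 22/227 = -3855/23/44 - 22/227 = -3855*44/23 - 22/227 = -169620/23 - 22/227 = -38504246/5221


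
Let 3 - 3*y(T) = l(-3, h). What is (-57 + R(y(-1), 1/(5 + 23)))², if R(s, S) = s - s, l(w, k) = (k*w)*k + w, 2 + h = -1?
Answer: 3249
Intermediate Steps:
h = -3 (h = -2 - 1 = -3)
l(w, k) = w + w*k² (l(w, k) = w*k² + w = w + w*k²)
y(T) = 11 (y(T) = 1 - (-1)*(1 + (-3)²) = 1 - (-1)*(1 + 9) = 1 - (-1)*10 = 1 - ⅓*(-30) = 1 + 10 = 11)
R(s, S) = 0
(-57 + R(y(-1), 1/(5 + 23)))² = (-57 + 0)² = (-57)² = 3249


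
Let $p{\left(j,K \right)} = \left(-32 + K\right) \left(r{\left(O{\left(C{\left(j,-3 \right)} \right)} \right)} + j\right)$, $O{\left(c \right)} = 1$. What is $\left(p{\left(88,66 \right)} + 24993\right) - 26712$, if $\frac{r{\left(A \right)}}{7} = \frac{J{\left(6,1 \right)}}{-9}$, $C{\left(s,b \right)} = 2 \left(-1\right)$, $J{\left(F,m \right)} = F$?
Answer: $\frac{3343}{3} \approx 1114.3$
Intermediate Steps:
$C{\left(s,b \right)} = -2$
$r{\left(A \right)} = - \frac{14}{3}$ ($r{\left(A \right)} = 7 \frac{6}{-9} = 7 \cdot 6 \left(- \frac{1}{9}\right) = 7 \left(- \frac{2}{3}\right) = - \frac{14}{3}$)
$p{\left(j,K \right)} = \left(-32 + K\right) \left(- \frac{14}{3} + j\right)$
$\left(p{\left(88,66 \right)} + 24993\right) - 26712 = \left(\left(\frac{448}{3} - 2816 - 308 + 66 \cdot 88\right) + 24993\right) - 26712 = \left(\left(\frac{448}{3} - 2816 - 308 + 5808\right) + 24993\right) - 26712 = \left(\frac{8500}{3} + 24993\right) - 26712 = \frac{83479}{3} - 26712 = \frac{3343}{3}$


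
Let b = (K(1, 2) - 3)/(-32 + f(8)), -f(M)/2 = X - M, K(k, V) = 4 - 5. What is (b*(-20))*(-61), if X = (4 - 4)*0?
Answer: 305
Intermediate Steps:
X = 0 (X = 0*0 = 0)
K(k, V) = -1
f(M) = 2*M (f(M) = -2*(0 - M) = -(-2)*M = 2*M)
b = ¼ (b = (-1 - 3)/(-32 + 2*8) = -4/(-32 + 16) = -4/(-16) = -4*(-1/16) = ¼ ≈ 0.25000)
(b*(-20))*(-61) = ((¼)*(-20))*(-61) = -5*(-61) = 305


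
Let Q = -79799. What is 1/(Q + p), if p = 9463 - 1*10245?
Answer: -1/80581 ≈ -1.2410e-5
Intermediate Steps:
p = -782 (p = 9463 - 10245 = -782)
1/(Q + p) = 1/(-79799 - 782) = 1/(-80581) = -1/80581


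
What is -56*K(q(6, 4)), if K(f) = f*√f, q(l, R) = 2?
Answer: -112*√2 ≈ -158.39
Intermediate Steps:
K(f) = f^(3/2)
-56*K(q(6, 4)) = -112*√2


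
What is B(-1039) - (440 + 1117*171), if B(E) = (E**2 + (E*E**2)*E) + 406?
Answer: 1165366477921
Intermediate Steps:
B(E) = 406 + E**2 + E**4 (B(E) = (E**2 + E**3*E) + 406 = (E**2 + E**4) + 406 = 406 + E**2 + E**4)
B(-1039) - (440 + 1117*171) = (406 + (-1039)**2 + (-1039)**4) - (440 + 1117*171) = (406 + 1079521 + 1165365589441) - (440 + 191007) = 1165366669368 - 1*191447 = 1165366669368 - 191447 = 1165366477921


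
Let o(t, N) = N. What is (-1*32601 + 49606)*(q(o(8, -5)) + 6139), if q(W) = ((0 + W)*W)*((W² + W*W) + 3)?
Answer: 126925320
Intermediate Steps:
q(W) = W²*(3 + 2*W²) (q(W) = (W*W)*((W² + W²) + 3) = W²*(2*W² + 3) = W²*(3 + 2*W²))
(-1*32601 + 49606)*(q(o(8, -5)) + 6139) = (-1*32601 + 49606)*((-5)²*(3 + 2*(-5)²) + 6139) = (-32601 + 49606)*(25*(3 + 2*25) + 6139) = 17005*(25*(3 + 50) + 6139) = 17005*(25*53 + 6139) = 17005*(1325 + 6139) = 17005*7464 = 126925320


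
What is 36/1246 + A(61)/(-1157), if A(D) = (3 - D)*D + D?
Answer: 24573/8099 ≈ 3.0341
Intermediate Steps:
A(D) = D + D*(3 - D) (A(D) = D*(3 - D) + D = D + D*(3 - D))
36/1246 + A(61)/(-1157) = 36/1246 + (61*(4 - 1*61))/(-1157) = 36*(1/1246) + (61*(4 - 61))*(-1/1157) = 18/623 + (61*(-57))*(-1/1157) = 18/623 - 3477*(-1/1157) = 18/623 + 3477/1157 = 24573/8099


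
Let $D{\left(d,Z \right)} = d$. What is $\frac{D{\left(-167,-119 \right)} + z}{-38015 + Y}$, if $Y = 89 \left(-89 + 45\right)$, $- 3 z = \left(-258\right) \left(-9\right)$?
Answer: $\frac{941}{41931} \approx 0.022442$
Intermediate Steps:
$z = -774$ ($z = - \frac{\left(-258\right) \left(-9\right)}{3} = \left(- \frac{1}{3}\right) 2322 = -774$)
$Y = -3916$ ($Y = 89 \left(-44\right) = -3916$)
$\frac{D{\left(-167,-119 \right)} + z}{-38015 + Y} = \frac{-167 - 774}{-38015 - 3916} = - \frac{941}{-41931} = \left(-941\right) \left(- \frac{1}{41931}\right) = \frac{941}{41931}$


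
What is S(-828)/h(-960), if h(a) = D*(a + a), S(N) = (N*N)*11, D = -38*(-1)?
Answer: -157113/1520 ≈ -103.36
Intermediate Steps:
D = 38
S(N) = 11*N² (S(N) = N²*11 = 11*N²)
h(a) = 76*a (h(a) = 38*(a + a) = 38*(2*a) = 76*a)
S(-828)/h(-960) = (11*(-828)²)/((76*(-960))) = (11*685584)/(-72960) = 7541424*(-1/72960) = -157113/1520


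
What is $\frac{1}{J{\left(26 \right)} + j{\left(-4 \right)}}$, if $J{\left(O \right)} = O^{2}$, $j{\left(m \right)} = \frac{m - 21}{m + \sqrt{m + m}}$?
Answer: $\frac{16324}{11103249} - \frac{50 i \sqrt{2}}{11103249} \approx 0.0014702 - 6.3685 \cdot 10^{-6} i$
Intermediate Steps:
$j{\left(m \right)} = \frac{-21 + m}{m + \sqrt{2} \sqrt{m}}$ ($j{\left(m \right)} = \frac{-21 + m}{m + \sqrt{2 m}} = \frac{-21 + m}{m + \sqrt{2} \sqrt{m}}$)
$\frac{1}{J{\left(26 \right)} + j{\left(-4 \right)}} = \frac{1}{26^{2} + \frac{-21 - 4}{-4 + \sqrt{2} \sqrt{-4}}} = \frac{1}{676 + \frac{1}{-4 + \sqrt{2} \cdot 2 i} \left(-25\right)} = \frac{1}{676 + \frac{1}{-4 + 2 i \sqrt{2}} \left(-25\right)} = \frac{1}{676 - \frac{25}{-4 + 2 i \sqrt{2}}}$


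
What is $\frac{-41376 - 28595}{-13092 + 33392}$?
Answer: $- \frac{69971}{20300} \approx -3.4468$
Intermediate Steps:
$\frac{-41376 - 28595}{-13092 + 33392} = - \frac{69971}{20300}$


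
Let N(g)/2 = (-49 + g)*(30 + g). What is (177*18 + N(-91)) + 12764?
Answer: 33030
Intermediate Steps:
N(g) = 2*(-49 + g)*(30 + g) (N(g) = 2*((-49 + g)*(30 + g)) = 2*(-49 + g)*(30 + g))
(177*18 + N(-91)) + 12764 = (177*18 + (-2940 - 38*(-91) + 2*(-91)**2)) + 12764 = (3186 + (-2940 + 3458 + 2*8281)) + 12764 = (3186 + (-2940 + 3458 + 16562)) + 12764 = (3186 + 17080) + 12764 = 20266 + 12764 = 33030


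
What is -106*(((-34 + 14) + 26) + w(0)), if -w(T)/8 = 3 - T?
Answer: 1908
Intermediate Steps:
w(T) = -24 + 8*T (w(T) = -8*(3 - T) = -24 + 8*T)
-106*(((-34 + 14) + 26) + w(0)) = -106*(((-34 + 14) + 26) + (-24 + 8*0)) = -106*((-20 + 26) + (-24 + 0)) = -106*(6 - 24) = -106*(-18) = 1908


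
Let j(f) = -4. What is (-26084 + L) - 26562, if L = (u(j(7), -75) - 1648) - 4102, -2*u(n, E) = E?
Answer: -116717/2 ≈ -58359.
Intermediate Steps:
u(n, E) = -E/2
L = -11425/2 (L = (-1/2*(-75) - 1648) - 4102 = (75/2 - 1648) - 4102 = -3221/2 - 4102 = -11425/2 ≈ -5712.5)
(-26084 + L) - 26562 = (-26084 - 11425/2) - 26562 = -63593/2 - 26562 = -116717/2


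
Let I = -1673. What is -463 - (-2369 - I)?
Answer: 233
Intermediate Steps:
-463 - (-2369 - I) = -463 - (-2369 - 1*(-1673)) = -463 - (-2369 + 1673) = -463 - 1*(-696) = -463 + 696 = 233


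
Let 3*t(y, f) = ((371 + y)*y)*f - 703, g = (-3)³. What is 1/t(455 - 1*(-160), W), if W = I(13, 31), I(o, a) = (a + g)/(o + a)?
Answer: 33/598657 ≈ 5.5123e-5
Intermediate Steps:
g = -27
I(o, a) = (-27 + a)/(a + o) (I(o, a) = (a - 27)/(o + a) = (-27 + a)/(a + o))
W = 1/11 (W = (-27 + 31)/(31 + 13) = 4/44 = (1/44)*4 = 1/11 ≈ 0.090909)
t(y, f) = -703/3 + f*y*(371 + y)/3 (t(y, f) = (((371 + y)*y)*f - 703)/3 = ((y*(371 + y))*f - 703)/3 = (f*y*(371 + y) - 703)/3 = (-703 + f*y*(371 + y))/3 = -703/3 + f*y*(371 + y)/3)
1/t(455 - 1*(-160), W) = 1/(-703/3 + (⅓)*(1/11)*(455 - 1*(-160))² + (371/3)*(1/11)*(455 - 1*(-160))) = 1/(-703/3 + (⅓)*(1/11)*(455 + 160)² + (371/3)*(1/11)*(455 + 160)) = 1/(-703/3 + (⅓)*(1/11)*615² + (371/3)*(1/11)*615) = 1/(-703/3 + (⅓)*(1/11)*378225 + 76055/11) = 1/(-703/3 + 126075/11 + 76055/11) = 1/(598657/33) = 33/598657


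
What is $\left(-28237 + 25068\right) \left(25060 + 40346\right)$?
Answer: $-207271614$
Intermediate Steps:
$\left(-28237 + 25068\right) \left(25060 + 40346\right) = \left(-3169\right) 65406 = -207271614$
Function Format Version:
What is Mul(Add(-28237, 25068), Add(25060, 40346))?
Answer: -207271614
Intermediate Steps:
Mul(Add(-28237, 25068), Add(25060, 40346)) = Mul(-3169, 65406) = -207271614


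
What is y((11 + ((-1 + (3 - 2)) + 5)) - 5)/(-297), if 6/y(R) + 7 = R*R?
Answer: -1/5643 ≈ -0.00017721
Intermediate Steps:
y(R) = 6/(-7 + R²) (y(R) = 6/(-7 + R*R) = 6/(-7 + R²))
y((11 + ((-1 + (3 - 2)) + 5)) - 5)/(-297) = (6/(-7 + ((11 + ((-1 + (3 - 2)) + 5)) - 5)²))/(-297) = (6/(-7 + ((11 + ((-1 + 1) + 5)) - 5)²))*(-1/297) = (6/(-7 + ((11 + (0 + 5)) - 5)²))*(-1/297) = (6/(-7 + ((11 + 5) - 5)²))*(-1/297) = (6/(-7 + (16 - 5)²))*(-1/297) = (6/(-7 + 11²))*(-1/297) = (6/(-7 + 121))*(-1/297) = (6/114)*(-1/297) = (6*(1/114))*(-1/297) = (1/19)*(-1/297) = -1/5643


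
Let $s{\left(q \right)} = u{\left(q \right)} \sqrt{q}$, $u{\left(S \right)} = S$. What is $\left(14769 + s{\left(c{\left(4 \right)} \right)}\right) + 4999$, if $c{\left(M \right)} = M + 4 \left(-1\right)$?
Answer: $19768$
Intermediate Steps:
$c{\left(M \right)} = -4 + M$ ($c{\left(M \right)} = M - 4 = -4 + M$)
$s{\left(q \right)} = q^{\frac{3}{2}}$ ($s{\left(q \right)} = q \sqrt{q} = q^{\frac{3}{2}}$)
$\left(14769 + s{\left(c{\left(4 \right)} \right)}\right) + 4999 = \left(14769 + \left(-4 + 4\right)^{\frac{3}{2}}\right) + 4999 = \left(14769 + 0^{\frac{3}{2}}\right) + 4999 = \left(14769 + 0\right) + 4999 = 14769 + 4999 = 19768$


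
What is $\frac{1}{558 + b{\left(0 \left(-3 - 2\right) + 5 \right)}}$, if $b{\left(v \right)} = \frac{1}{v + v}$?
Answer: $\frac{10}{5581} \approx 0.0017918$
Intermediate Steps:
$b{\left(v \right)} = \frac{1}{2 v}$
$\frac{1}{558 + b{\left(0 \left(-3 - 2\right) + 5 \right)}} = \frac{1}{558 + \frac{1}{2 \left(0 \left(-3 - 2\right) + 5\right)}} = \frac{1}{558 + \frac{1}{2 \left(0 \left(-5\right) + 5\right)}} = \frac{1}{558 + \frac{1}{2 \left(0 + 5\right)}} = \frac{1}{558 + \frac{1}{2 \cdot 5}} = \frac{1}{558 + \frac{1}{2} \cdot \frac{1}{5}} = \frac{1}{558 + \frac{1}{10}} = \frac{1}{\frac{5581}{10}} = \frac{10}{5581}$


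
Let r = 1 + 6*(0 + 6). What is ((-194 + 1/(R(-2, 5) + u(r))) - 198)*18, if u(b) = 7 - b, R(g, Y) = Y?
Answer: -176418/25 ≈ -7056.7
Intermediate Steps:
r = 37 (r = 1 + 6*6 = 1 + 36 = 37)
((-194 + 1/(R(-2, 5) + u(r))) - 198)*18 = ((-194 + 1/(5 + (7 - 1*37))) - 198)*18 = ((-194 + 1/(5 + (7 - 37))) - 198)*18 = ((-194 + 1/(5 - 30)) - 198)*18 = ((-194 + 1/(-25)) - 198)*18 = ((-194 - 1/25) - 198)*18 = (-4851/25 - 198)*18 = -9801/25*18 = -176418/25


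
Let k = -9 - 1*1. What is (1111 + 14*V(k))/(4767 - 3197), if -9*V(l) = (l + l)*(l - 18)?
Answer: 2159/14130 ≈ 0.15280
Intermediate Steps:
k = -10 (k = -9 - 1 = -10)
V(l) = -2*l*(-18 + l)/9 (V(l) = -(l + l)*(l - 18)/9 = -2*l*(-18 + l)/9)
(1111 + 14*V(k))/(4767 - 3197) = (1111 + 14*((2/9)*(-10)*(18 - 1*(-10))))/(4767 - 3197) = (1111 + 14*((2/9)*(-10)*(18 + 10)))/1570 = (1111 + 14*((2/9)*(-10)*28))*(1/1570) = (1111 + 14*(-560/9))*(1/1570) = (1111 - 7840/9)*(1/1570) = (2159/9)*(1/1570) = 2159/14130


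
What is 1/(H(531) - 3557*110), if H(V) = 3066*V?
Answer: 1/1236776 ≈ 8.0855e-7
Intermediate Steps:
1/(H(531) - 3557*110) = 1/(3066*531 - 3557*110) = 1/(1628046 - 391270) = 1/1236776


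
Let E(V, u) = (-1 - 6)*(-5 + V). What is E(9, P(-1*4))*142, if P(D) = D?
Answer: -3976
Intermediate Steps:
E(V, u) = 35 - 7*V (E(V, u) = -7*(-5 + V) = 35 - 7*V)
E(9, P(-1*4))*142 = (35 - 7*9)*142 = (35 - 63)*142 = -28*142 = -3976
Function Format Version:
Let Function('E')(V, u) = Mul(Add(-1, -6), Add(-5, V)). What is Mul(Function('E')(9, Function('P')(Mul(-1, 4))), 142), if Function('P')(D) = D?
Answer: -3976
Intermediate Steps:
Function('E')(V, u) = Add(35, Mul(-7, V)) (Function('E')(V, u) = Mul(-7, Add(-5, V)) = Add(35, Mul(-7, V)))
Mul(Function('E')(9, Function('P')(Mul(-1, 4))), 142) = Mul(Add(35, Mul(-7, 9)), 142) = Mul(Add(35, -63), 142) = Mul(-28, 142) = -3976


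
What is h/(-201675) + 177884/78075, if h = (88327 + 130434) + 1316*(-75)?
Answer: 14133863/8397747 ≈ 1.6831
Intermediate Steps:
h = 120061 (h = 218761 - 98700 = 120061)
h/(-201675) + 177884/78075 = 120061/(-201675) + 177884/78075 = 120061*(-1/201675) + 177884*(1/78075) = -120061/201675 + 177884/78075 = 14133863/8397747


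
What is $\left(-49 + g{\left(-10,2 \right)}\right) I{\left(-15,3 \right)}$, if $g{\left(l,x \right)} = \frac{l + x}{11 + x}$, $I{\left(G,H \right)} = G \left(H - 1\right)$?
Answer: $\frac{19350}{13} \approx 1488.5$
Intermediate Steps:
$I{\left(G,H \right)} = G \left(-1 + H\right)$
$g{\left(l,x \right)} = \frac{l + x}{11 + x}$
$\left(-49 + g{\left(-10,2 \right)}\right) I{\left(-15,3 \right)} = \left(-49 + \frac{-10 + 2}{11 + 2}\right) \left(- 15 \left(-1 + 3\right)\right) = \left(-49 + \frac{1}{13} \left(-8\right)\right) \left(\left(-15\right) 2\right) = \left(-49 + \frac{1}{13} \left(-8\right)\right) \left(-30\right) = \left(-49 - \frac{8}{13}\right) \left(-30\right) = \left(- \frac{645}{13}\right) \left(-30\right) = \frac{19350}{13}$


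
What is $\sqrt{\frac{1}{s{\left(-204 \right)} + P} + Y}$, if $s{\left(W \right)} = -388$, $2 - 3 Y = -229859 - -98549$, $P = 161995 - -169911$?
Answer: $\frac{3 \sqrt{59389869353694}}{110506} \approx 209.21$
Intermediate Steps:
$P = 331906$ ($P = 161995 + 169911 = 331906$)
$Y = \frac{131312}{3}$ ($Y = \frac{2}{3} - \frac{-229859 - -98549}{3} = \frac{2}{3} - \frac{-229859 + 98549}{3} = \frac{2}{3} - -43770 = \frac{2}{3} + 43770 = \frac{131312}{3} \approx 43771.0$)
$\sqrt{\frac{1}{s{\left(-204 \right)} + P} + Y} = \sqrt{\frac{1}{-388 + 331906} + \frac{131312}{3}} = \sqrt{\frac{1}{331518} + \frac{131312}{3}} = \sqrt{\frac{4836921291}{110506}} = \frac{3 \sqrt{59389869353694}}{110506}$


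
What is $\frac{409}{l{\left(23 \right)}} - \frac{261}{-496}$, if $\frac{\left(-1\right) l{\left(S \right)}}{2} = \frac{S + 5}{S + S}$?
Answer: $- \frac{1164641}{3472} \approx -335.44$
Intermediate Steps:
$l{\left(S \right)} = - \frac{5 + S}{S}$ ($l{\left(S \right)} = - 2 \frac{S + 5}{S + S} = - 2 \frac{5 + S}{2 S} = - \frac{5 + S}{S}$)
$\frac{409}{l{\left(23 \right)}} - \frac{261}{-496} = \frac{409}{\frac{1}{23} \left(-5 - 23\right)} - \frac{261}{-496} = \frac{409}{\frac{1}{23} \left(-5 - 23\right)} - - \frac{261}{496} = \frac{409}{\frac{1}{23} \left(-28\right)} + \frac{261}{496} = \frac{409}{- \frac{28}{23}} + \frac{261}{496} = 409 \left(- \frac{23}{28}\right) + \frac{261}{496} = - \frac{9407}{28} + \frac{261}{496} = - \frac{1164641}{3472}$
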